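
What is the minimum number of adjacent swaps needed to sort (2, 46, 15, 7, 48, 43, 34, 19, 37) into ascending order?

15

The minimum number of adjacent swaps to sort an array equals its inversion count, since every such swap removes exactly one inversion.
Count inversions — for each element, later elements that are smaller:
2: none → 0
46: 15, 7, 43, 34, 19, 37 → 6
15: 7 → 1
7: none → 0
48: 43, 34, 19, 37 → 4
43: 34, 19, 37 → 3
34: 19 → 1
19: none → 0
37: none → 0
Total inversions: 0 + 6 + 1 + 0 + 4 + 3 + 1 + 0 + 0 = 15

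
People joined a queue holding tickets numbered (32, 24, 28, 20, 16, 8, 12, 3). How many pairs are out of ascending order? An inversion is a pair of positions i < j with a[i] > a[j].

26 out-of-order pairs

Element-by-element contributions:
32 → 24, 28, 20, 16, 8, 12, 3 → 7
24 → 20, 16, 8, 12, 3 → 5
28 → 20, 16, 8, 12, 3 → 5
20 → 16, 8, 12, 3 → 4
16 → 8, 12, 3 → 3
8 → 3 → 1
12 → 3 → 1
3 → none → 0
Sum: 7 + 5 + 5 + 4 + 3 + 1 + 1 + 0 = 26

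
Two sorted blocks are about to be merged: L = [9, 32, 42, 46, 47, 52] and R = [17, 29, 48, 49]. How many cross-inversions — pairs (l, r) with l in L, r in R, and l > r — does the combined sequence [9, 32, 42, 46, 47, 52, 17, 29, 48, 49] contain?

12

Count, for every r in R, how many entries of L exceed r:
r = 17: 32, 42, 46, 47, 52 → 5
r = 29: 32, 42, 46, 47, 52 → 5
r = 48: 52 → 1
r = 49: 52 → 1
Cross-inversions: 5 + 5 + 1 + 1 = 12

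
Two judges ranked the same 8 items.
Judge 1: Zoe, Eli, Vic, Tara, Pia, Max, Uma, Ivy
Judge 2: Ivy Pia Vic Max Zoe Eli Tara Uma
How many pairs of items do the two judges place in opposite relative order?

16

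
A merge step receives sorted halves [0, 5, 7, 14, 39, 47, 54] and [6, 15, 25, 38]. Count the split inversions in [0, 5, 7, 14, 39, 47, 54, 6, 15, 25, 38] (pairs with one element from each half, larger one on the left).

14 cross-inversions

Take each right-half value and tally the left-half values above it:
r = 6: 7, 14, 39, 47, 54 → 5
r = 15: 39, 47, 54 → 3
r = 25: 39, 47, 54 → 3
r = 38: 39, 47, 54 → 3
Cross-inversions: 5 + 3 + 3 + 3 = 14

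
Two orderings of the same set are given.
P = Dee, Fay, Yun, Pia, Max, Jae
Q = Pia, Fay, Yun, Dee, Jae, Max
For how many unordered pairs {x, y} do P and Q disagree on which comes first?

Assign each item its position (1..6) in the first ordering, then rewrite the second ordering as that position sequence:
positions: Dee→1, Fay→2, Yun→3, Pia→4, Max→5, Jae→6
second ordering as positions: [4, 2, 3, 1, 6, 5]
Discordant pairs = inversions in this position sequence.
4: 2, 3, 1 → 3
2: 1 → 1
3: 1 → 1
1: 0
6: 5 → 1
5: 0
Total: 3 + 1 + 1 + 0 + 1 + 0 = 6

6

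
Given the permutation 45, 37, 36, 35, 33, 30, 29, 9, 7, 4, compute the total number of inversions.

Sweep left to right; for each value list the smaller values that follow it:
45 → 37, 36, 35, 33, 30, 29, 9, 7, 4 → 9
37 → 36, 35, 33, 30, 29, 9, 7, 4 → 8
36 → 35, 33, 30, 29, 9, 7, 4 → 7
35 → 33, 30, 29, 9, 7, 4 → 6
33 → 30, 29, 9, 7, 4 → 5
30 → 29, 9, 7, 4 → 4
29 → 9, 7, 4 → 3
9 → 7, 4 → 2
7 → 4 → 1
4 → none → 0
Sum: 9 + 8 + 7 + 6 + 5 + 4 + 3 + 2 + 1 + 0 = 45

45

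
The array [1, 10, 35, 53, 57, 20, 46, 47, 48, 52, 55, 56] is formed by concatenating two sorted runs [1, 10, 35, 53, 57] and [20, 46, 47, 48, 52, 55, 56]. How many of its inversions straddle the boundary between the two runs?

Count, for every r in R, how many entries of L exceed r:
r = 20: 35, 53, 57 → 3
r = 46: 53, 57 → 2
r = 47: 53, 57 → 2
r = 48: 53, 57 → 2
r = 52: 53, 57 → 2
r = 55: 57 → 1
r = 56: 57 → 1
Cross-inversions: 3 + 2 + 2 + 2 + 2 + 1 + 1 = 13

There are 13 split inversions.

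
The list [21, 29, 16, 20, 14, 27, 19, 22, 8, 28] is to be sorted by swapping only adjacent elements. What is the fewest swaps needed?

24 swaps

Minimum adjacent swaps = number of inversions (each swap of adjacent out-of-order elements removes one inversion and no swap can remove more).
Count inversions — for each element, later elements that are smaller:
21: 16, 20, 14, 19, 8 → 5
29: 16, 20, 14, 27, 19, 22, 8, 28 → 8
16: 14, 8 → 2
20: 14, 19, 8 → 3
14: 8 → 1
27: 19, 22, 8 → 3
19: 8 → 1
22: 8 → 1
8: none → 0
28: none → 0
Total inversions: 5 + 8 + 2 + 3 + 1 + 3 + 1 + 1 + 0 + 0 = 24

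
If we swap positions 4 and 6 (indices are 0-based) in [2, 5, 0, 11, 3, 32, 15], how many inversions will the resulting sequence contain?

6 inversions

Positions 4 and 6 hold 3 and 15; after swapping, the array is [2, 5, 0, 11, 15, 32, 3].
Sweep left to right; for each value list the smaller values that follow it:
2 → 0 → 1
5 → 0, 3 → 2
0 → none → 0
11 → 3 → 1
15 → 3 → 1
32 → 3 → 1
3 → none → 0
Sum: 1 + 2 + 0 + 1 + 1 + 1 + 0 = 6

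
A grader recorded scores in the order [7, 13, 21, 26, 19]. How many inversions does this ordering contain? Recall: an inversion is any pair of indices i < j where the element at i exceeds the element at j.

2

Inversion pairs (indices are 1-based):
(3,5): 21 > 19
(4,5): 26 > 19
That's 2 pairs.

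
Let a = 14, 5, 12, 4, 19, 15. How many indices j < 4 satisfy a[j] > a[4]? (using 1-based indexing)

The element at index 4 is 4.
Elements before it: 14, 5, 12
Those larger than 4: 14, 5, 12

3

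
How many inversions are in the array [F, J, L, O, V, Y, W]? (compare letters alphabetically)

Listing every pair i<j with a[i]>a[j] (using 0-based positions):
(5,6): Y > W
That's 1 pair.

1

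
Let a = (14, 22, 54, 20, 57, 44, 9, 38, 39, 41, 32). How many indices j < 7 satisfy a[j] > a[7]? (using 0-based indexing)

The element at index 7 is 38.
Elements before it: 14, 22, 54, 20, 57, 44, 9
Those larger than 38: 54, 57, 44

3 such elements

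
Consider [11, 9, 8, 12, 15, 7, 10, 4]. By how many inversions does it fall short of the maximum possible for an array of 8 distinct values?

10 inversions short

Maximum inversions for 8 distinct elements is C(8, 2) = 8·7/2 = 28.
Current inversions — for each element, count later smaller elements:
11: 5
9: 3
8: 2
12: 3
15: 3
7: 1
10: 1
4: 0
Current total: 5 + 3 + 2 + 3 + 3 + 1 + 1 + 0 = 18
Shortfall: 28 − 18 = 10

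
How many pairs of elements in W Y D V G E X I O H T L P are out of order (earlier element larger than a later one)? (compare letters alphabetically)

41 inversions

Element-by-element contributions:
W: 10
Y: 11
D: 0
V: 8
G: 1
E: 0
X: 6
I: 1
O: 2
H: 0
T: 2
L: 0
P: 0
Sum: 10 + 11 + 0 + 8 + 1 + 0 + 6 + 1 + 2 + 0 + 2 + 0 + 0 = 41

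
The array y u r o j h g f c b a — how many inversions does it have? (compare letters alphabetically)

Count, for each position, how many later elements it exceeds:
y: 10
u: 9
r: 8
o: 7
j: 6
h: 5
g: 4
f: 3
c: 2
b: 1
a: 0
Sum: 10 + 9 + 8 + 7 + 6 + 5 + 4 + 3 + 2 + 1 + 0 = 55

55 out-of-order pairs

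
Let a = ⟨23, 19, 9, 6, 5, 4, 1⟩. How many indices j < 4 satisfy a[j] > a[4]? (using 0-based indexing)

The element at index 4 is 5.
Elements before it: 23, 19, 9, 6
Those larger than 5: 23, 19, 9, 6

4 such elements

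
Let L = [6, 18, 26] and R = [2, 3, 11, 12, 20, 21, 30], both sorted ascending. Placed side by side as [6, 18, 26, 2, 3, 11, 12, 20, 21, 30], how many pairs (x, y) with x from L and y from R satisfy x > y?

12

For each element r of the right run, count left-run elements greater than r:
r = 2: 6, 18, 26 → 3
r = 3: 6, 18, 26 → 3
r = 11: 18, 26 → 2
r = 12: 18, 26 → 2
r = 20: 26 → 1
r = 21: 26 → 1
r = 30: none → 0
Cross-inversions: 3 + 3 + 2 + 2 + 1 + 1 + 0 = 12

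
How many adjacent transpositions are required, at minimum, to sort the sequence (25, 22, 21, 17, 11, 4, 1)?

Swaps: 21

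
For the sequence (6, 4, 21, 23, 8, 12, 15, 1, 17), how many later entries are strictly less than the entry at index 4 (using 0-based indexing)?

1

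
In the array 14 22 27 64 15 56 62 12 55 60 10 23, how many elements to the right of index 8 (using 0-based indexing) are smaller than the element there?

2

The element at index 8 is 55.
Elements after it: 60, 10, 23
Those smaller than 55: 10, 23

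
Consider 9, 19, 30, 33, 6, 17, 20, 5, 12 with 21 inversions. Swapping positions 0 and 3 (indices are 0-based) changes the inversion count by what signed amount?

+5

Positions 0 and 3 hold 9 and 33; after swapping, the array is [33, 19, 30, 9, 6, 17, 20, 5, 12].
Sweep left to right; for each value list the smaller values that follow it:
33: 8
19: 5
30: 6
9: 2
6: 1
17: 2
20: 2
5: 0
12: 0
Sum: 8 + 5 + 6 + 2 + 1 + 2 + 2 + 0 + 0 = 26
Change: 26 − 21 = +5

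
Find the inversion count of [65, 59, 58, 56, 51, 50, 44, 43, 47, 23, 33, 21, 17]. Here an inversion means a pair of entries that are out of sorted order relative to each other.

Out-of-order pairs: 75

Sweep left to right; for each value list the smaller values that follow it:
65 → 59, 58, 56, 51, 50, 44, 43, 47, 23, 33, 21, 17 → 12
59 → 58, 56, 51, 50, 44, 43, 47, 23, 33, 21, 17 → 11
58 → 56, 51, 50, 44, 43, 47, 23, 33, 21, 17 → 10
56 → 51, 50, 44, 43, 47, 23, 33, 21, 17 → 9
51 → 50, 44, 43, 47, 23, 33, 21, 17 → 8
50 → 44, 43, 47, 23, 33, 21, 17 → 7
44 → 43, 23, 33, 21, 17 → 5
43 → 23, 33, 21, 17 → 4
47 → 23, 33, 21, 17 → 4
23 → 21, 17 → 2
33 → 21, 17 → 2
21 → 17 → 1
17 → none → 0
Sum: 12 + 11 + 10 + 9 + 8 + 7 + 5 + 4 + 4 + 2 + 2 + 1 + 0 = 75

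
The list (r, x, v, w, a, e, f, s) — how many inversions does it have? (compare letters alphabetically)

17

Element-by-element contributions:
r: 3
x: 6
v: 4
w: 4
a: 0
e: 0
f: 0
s: 0
Sum: 3 + 6 + 4 + 4 + 0 + 0 + 0 + 0 = 17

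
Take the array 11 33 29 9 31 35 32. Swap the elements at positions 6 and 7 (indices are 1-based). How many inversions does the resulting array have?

Positions 6 and 7 hold 35 and 32; after swapping, the array is [11, 33, 29, 9, 31, 32, 35].
Sweep left to right; for each value list the smaller values that follow it:
11 → 9 → 1
33 → 29, 9, 31, 32 → 4
29 → 9 → 1
9 → none → 0
31 → none → 0
32 → none → 0
35 → none → 0
Sum: 1 + 4 + 1 + 0 + 0 + 0 + 0 = 6

6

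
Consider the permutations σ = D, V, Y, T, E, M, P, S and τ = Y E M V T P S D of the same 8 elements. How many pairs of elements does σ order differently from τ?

12 discordant pairs

Assign each item its position (1..8) in the first ordering, then rewrite the second ordering as that position sequence:
positions: D→1, V→2, Y→3, T→4, E→5, M→6, P→7, S→8
second ordering as positions: [3, 5, 6, 2, 4, 7, 8, 1]
Discordant pairs = inversions in this position sequence.
3: 2, 1 → 2
5: 2, 4, 1 → 3
6: 2, 4, 1 → 3
2: 1 → 1
4: 1 → 1
7: 1 → 1
8: 1 → 1
1: 0
Total: 2 + 3 + 3 + 1 + 1 + 1 + 1 + 0 = 12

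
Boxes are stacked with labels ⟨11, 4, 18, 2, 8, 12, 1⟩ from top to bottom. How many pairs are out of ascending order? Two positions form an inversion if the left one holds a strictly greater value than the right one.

For each element, count later entries that are smaller:
11: 4
4: 2
18: 4
2: 1
8: 1
12: 1
1: 0
Sum: 4 + 2 + 4 + 1 + 1 + 1 + 0 = 13

13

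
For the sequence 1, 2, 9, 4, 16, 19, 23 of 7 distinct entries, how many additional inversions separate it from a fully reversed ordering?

Maximum inversions for 7 distinct elements is C(7, 2) = 7·6/2 = 21.
Current inversions — for each element, count later smaller elements:
1: 0
2: 0
9: 1
4: 0
16: 0
19: 0
23: 0
Current total: 0 + 0 + 1 + 0 + 0 + 0 + 0 = 1
Shortfall: 21 − 1 = 20

20 inversions short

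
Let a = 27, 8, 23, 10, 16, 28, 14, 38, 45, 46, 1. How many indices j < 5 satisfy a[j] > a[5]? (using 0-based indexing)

0 such elements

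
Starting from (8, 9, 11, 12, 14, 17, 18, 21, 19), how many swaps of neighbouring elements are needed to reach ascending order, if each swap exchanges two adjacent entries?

1 adjacent swap

Each adjacent swap fixes exactly one inversion, so the minimum swap count equals the number of inversions.
Count inversions — for each element, later elements that are smaller:
8: none → 0
9: none → 0
11: none → 0
12: none → 0
14: none → 0
17: none → 0
18: none → 0
21: 19 → 1
19: none → 0
Total inversions: 0 + 0 + 0 + 0 + 0 + 0 + 0 + 1 + 0 = 1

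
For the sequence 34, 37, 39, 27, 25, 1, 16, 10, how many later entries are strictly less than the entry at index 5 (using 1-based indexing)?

3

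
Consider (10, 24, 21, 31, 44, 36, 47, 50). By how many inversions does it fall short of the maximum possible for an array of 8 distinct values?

26 inversions short

Maximum inversions for 8 distinct elements is C(8, 2) = 8·7/2 = 28.
Current inversions — for each element, count later smaller elements:
10: 0
24: 1
21: 0
31: 0
44: 1
36: 0
47: 0
50: 0
Current total: 0 + 1 + 0 + 0 + 1 + 0 + 0 + 0 = 2
Shortfall: 28 − 2 = 26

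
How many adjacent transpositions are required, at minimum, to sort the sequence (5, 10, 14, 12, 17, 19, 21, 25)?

1 swap

Minimum adjacent swaps = number of inversions (each swap of adjacent out-of-order elements removes one inversion and no swap can remove more).
Count inversions — for each element, later elements that are smaller:
5: none → 0
10: none → 0
14: 12 → 1
12: none → 0
17: none → 0
19: none → 0
21: none → 0
25: none → 0
Total inversions: 0 + 0 + 1 + 0 + 0 + 0 + 0 + 0 = 1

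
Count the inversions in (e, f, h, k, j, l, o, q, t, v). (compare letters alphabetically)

Element-by-element contributions:
e → none → 0
f → none → 0
h → none → 0
k → j → 1
j → none → 0
l → none → 0
o → none → 0
q → none → 0
t → none → 0
v → none → 0
Sum: 0 + 0 + 0 + 1 + 0 + 0 + 0 + 0 + 0 + 0 = 1

1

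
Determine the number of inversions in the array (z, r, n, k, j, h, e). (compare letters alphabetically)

21

Sweep left to right; for each value list the smaller values that follow it:
z: 6
r: 5
n: 4
k: 3
j: 2
h: 1
e: 0
Sum: 6 + 5 + 4 + 3 + 2 + 1 + 0 = 21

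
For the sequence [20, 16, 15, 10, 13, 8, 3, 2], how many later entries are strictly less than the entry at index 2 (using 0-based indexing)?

The element at index 2 is 15.
Elements after it: 10, 13, 8, 3, 2
Those smaller than 15: 10, 13, 8, 3, 2

5 such elements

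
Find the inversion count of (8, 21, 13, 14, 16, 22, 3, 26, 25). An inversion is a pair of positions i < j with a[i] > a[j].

10

For each element, count later entries that are smaller:
8 → 3 → 1
21 → 13, 14, 16, 3 → 4
13 → 3 → 1
14 → 3 → 1
16 → 3 → 1
22 → 3 → 1
3 → none → 0
26 → 25 → 1
25 → none → 0
Sum: 1 + 4 + 1 + 1 + 1 + 1 + 0 + 1 + 0 = 10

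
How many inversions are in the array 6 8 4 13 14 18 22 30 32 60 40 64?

3 out-of-order pairs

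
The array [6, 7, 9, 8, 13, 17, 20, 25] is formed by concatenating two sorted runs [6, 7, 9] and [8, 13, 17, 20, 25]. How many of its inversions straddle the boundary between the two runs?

There is 1 cross-inversion.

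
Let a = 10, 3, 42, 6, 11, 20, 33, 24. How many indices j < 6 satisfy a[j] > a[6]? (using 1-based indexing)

1 such element

The element at index 6 is 20.
Elements before it: 10, 3, 42, 6, 11
Those larger than 20: 42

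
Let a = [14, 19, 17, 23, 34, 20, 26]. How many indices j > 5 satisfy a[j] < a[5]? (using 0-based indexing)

0

The element at index 5 is 20.
Elements after it: 26
None of them are smaller than 20.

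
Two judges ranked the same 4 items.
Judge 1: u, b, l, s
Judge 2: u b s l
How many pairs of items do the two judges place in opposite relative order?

1 discordant pair

Assign each item its position (1..4) in the first ordering, then rewrite the second ordering as that position sequence:
positions: u→1, b→2, l→3, s→4
second ordering as positions: [1, 2, 4, 3]
Discordant pairs = inversions in this position sequence.
1: 0
2: 0
4: 3 → 1
3: 0
Total: 0 + 0 + 1 + 0 = 1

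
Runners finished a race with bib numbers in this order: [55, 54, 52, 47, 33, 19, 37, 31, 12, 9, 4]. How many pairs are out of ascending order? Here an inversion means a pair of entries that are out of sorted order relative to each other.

Count, for each position, how many later elements it exceeds:
55 → 54, 52, 47, 33, 19, 37, 31, 12, 9, 4 → 10
54 → 52, 47, 33, 19, 37, 31, 12, 9, 4 → 9
52 → 47, 33, 19, 37, 31, 12, 9, 4 → 8
47 → 33, 19, 37, 31, 12, 9, 4 → 7
33 → 19, 31, 12, 9, 4 → 5
19 → 12, 9, 4 → 3
37 → 31, 12, 9, 4 → 4
31 → 12, 9, 4 → 3
12 → 9, 4 → 2
9 → 4 → 1
4 → none → 0
Sum: 10 + 9 + 8 + 7 + 5 + 3 + 4 + 3 + 2 + 1 + 0 = 52

52 inversions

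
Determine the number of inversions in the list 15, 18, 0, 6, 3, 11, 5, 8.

16

Count, for each position, how many later elements it exceeds:
15: 6
18: 6
0: 0
6: 2
3: 0
11: 2
5: 0
8: 0
Sum: 6 + 6 + 0 + 2 + 0 + 2 + 0 + 0 = 16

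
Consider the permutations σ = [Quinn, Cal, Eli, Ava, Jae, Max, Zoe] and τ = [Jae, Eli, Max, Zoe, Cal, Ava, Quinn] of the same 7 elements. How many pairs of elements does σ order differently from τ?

Assign each item its position (1..7) in the first ordering, then rewrite the second ordering as that position sequence:
positions: Quinn→1, Cal→2, Eli→3, Ava→4, Jae→5, Max→6, Zoe→7
second ordering as positions: [5, 3, 6, 7, 2, 4, 1]
Discordant pairs = inversions in this position sequence.
5: 3, 2, 4, 1 → 4
3: 2, 1 → 2
6: 2, 4, 1 → 3
7: 2, 4, 1 → 3
2: 1 → 1
4: 1 → 1
1: 0
Total: 4 + 2 + 3 + 3 + 1 + 1 + 0 = 14

14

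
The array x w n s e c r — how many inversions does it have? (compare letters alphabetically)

For each element, count later entries that are smaller:
x → w, n, s, e, c, r → 6
w → n, s, e, c, r → 5
n → e, c → 2
s → e, c, r → 3
e → c → 1
c → none → 0
r → none → 0
Sum: 6 + 5 + 2 + 3 + 1 + 0 + 0 = 17

17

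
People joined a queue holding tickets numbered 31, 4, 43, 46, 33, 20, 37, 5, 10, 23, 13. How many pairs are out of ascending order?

33

Count, for each position, how many later elements it exceeds:
31 → 4, 20, 5, 10, 23, 13 → 6
4 → none → 0
43 → 33, 20, 37, 5, 10, 23, 13 → 7
46 → 33, 20, 37, 5, 10, 23, 13 → 7
33 → 20, 5, 10, 23, 13 → 5
20 → 5, 10, 13 → 3
37 → 5, 10, 23, 13 → 4
5 → none → 0
10 → none → 0
23 → 13 → 1
13 → none → 0
Sum: 6 + 0 + 7 + 7 + 5 + 3 + 4 + 0 + 0 + 1 + 0 = 33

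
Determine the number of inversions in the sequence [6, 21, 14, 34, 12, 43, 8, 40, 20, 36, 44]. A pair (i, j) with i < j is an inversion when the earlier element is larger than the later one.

16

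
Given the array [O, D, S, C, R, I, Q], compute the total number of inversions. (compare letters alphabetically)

10 inversions

Out-of-order index pairs (1-indexed):
(1,2): O > D
(1,4): O > C
(1,6): O > I
(2,4): D > C
(3,4): S > C
(3,5): S > R
(3,6): S > I
(3,7): S > Q
(5,6): R > I
(5,7): R > Q
That's 10 pairs.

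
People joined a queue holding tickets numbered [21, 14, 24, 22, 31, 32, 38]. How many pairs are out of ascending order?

Sweep left to right; for each value list the smaller values that follow it:
21: 1
14: 0
24: 1
22: 0
31: 0
32: 0
38: 0
Sum: 1 + 0 + 1 + 0 + 0 + 0 + 0 = 2

There are 2 inversions.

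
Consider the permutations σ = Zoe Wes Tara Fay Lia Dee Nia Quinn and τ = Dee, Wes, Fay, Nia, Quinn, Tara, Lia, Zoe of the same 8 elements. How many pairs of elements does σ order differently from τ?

Assign each item its position (1..8) in the first ordering, then rewrite the second ordering as that position sequence:
positions: Zoe→1, Wes→2, Tara→3, Fay→4, Lia→5, Dee→6, Nia→7, Quinn→8
second ordering as positions: [6, 2, 4, 7, 8, 3, 5, 1]
Discordant pairs = inversions in this position sequence.
6: 2, 4, 3, 5, 1 → 5
2: 1 → 1
4: 3, 1 → 2
7: 3, 5, 1 → 3
8: 3, 5, 1 → 3
3: 1 → 1
5: 1 → 1
1: 0
Total: 5 + 1 + 2 + 3 + 3 + 1 + 1 + 0 = 16

16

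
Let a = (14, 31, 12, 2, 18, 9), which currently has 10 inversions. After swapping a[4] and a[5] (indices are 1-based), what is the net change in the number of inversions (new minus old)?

Positions 4 and 5 hold 2 and 18; after swapping, the array is [14, 31, 12, 18, 2, 9].
Element-by-element contributions:
14: 3
31: 4
12: 2
18: 2
2: 0
9: 0
Sum: 3 + 4 + 2 + 2 + 0 + 0 = 11
Change: 11 − 10 = +1

+1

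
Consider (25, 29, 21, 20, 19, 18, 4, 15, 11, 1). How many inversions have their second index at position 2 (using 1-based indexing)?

The element at index 2 is 29.
Elements before it: 25
None of them are larger than 29.

0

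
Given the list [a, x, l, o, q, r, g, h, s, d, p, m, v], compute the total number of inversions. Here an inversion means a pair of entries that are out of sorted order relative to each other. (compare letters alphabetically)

Element-by-element contributions:
a: 0
x: 11
l: 3
o: 4
q: 5
r: 5
g: 1
h: 1
s: 3
d: 0
p: 1
m: 0
v: 0
Sum: 0 + 11 + 3 + 4 + 5 + 5 + 1 + 1 + 3 + 0 + 1 + 0 + 0 = 34

34 inversions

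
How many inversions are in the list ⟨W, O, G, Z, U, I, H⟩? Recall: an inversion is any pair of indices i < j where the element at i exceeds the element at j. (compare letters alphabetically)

For each element, count later entries that are smaller:
W: 5
O: 3
G: 0
Z: 3
U: 2
I: 1
H: 0
Sum: 5 + 3 + 0 + 3 + 2 + 1 + 0 = 14

Inversions: 14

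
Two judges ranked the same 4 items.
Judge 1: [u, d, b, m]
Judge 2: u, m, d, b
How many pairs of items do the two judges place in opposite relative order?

Assign each item its position (1..4) in the first ordering, then rewrite the second ordering as that position sequence:
positions: u→1, d→2, b→3, m→4
second ordering as positions: [1, 4, 2, 3]
Discordant pairs = inversions in this position sequence.
1: 0
4: 2, 3 → 2
2: 0
3: 0
Total: 0 + 2 + 0 + 0 = 2

There are 2 discordant pairs.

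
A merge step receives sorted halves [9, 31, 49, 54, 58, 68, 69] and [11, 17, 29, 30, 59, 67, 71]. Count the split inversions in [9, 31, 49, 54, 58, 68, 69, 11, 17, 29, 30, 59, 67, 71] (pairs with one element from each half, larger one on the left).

There are 28 split inversions.

Take each right-half value and tally the left-half values above it:
r = 11: 31, 49, 54, 58, 68, 69 → 6
r = 17: 31, 49, 54, 58, 68, 69 → 6
r = 29: 31, 49, 54, 58, 68, 69 → 6
r = 30: 31, 49, 54, 58, 68, 69 → 6
r = 59: 68, 69 → 2
r = 67: 68, 69 → 2
r = 71: none → 0
Cross-inversions: 6 + 6 + 6 + 6 + 2 + 2 + 0 = 28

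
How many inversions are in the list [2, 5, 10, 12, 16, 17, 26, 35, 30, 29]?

3

Element-by-element contributions:
2 → none → 0
5 → none → 0
10 → none → 0
12 → none → 0
16 → none → 0
17 → none → 0
26 → none → 0
35 → 30, 29 → 2
30 → 29 → 1
29 → none → 0
Sum: 0 + 0 + 0 + 0 + 0 + 0 + 0 + 2 + 1 + 0 = 3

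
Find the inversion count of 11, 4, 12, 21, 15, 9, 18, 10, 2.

For each element, count later entries that are smaller:
11 → 4, 9, 10, 2 → 4
4 → 2 → 1
12 → 9, 10, 2 → 3
21 → 15, 9, 18, 10, 2 → 5
15 → 9, 10, 2 → 3
9 → 2 → 1
18 → 10, 2 → 2
10 → 2 → 1
2 → none → 0
Sum: 4 + 1 + 3 + 5 + 3 + 1 + 2 + 1 + 0 = 20

20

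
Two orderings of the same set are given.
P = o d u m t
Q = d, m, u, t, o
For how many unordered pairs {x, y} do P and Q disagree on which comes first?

Assign each item its position (1..5) in the first ordering, then rewrite the second ordering as that position sequence:
positions: o→1, d→2, u→3, m→4, t→5
second ordering as positions: [2, 4, 3, 5, 1]
Discordant pairs = inversions in this position sequence.
2: 1 → 1
4: 3, 1 → 2
3: 1 → 1
5: 1 → 1
1: 0
Total: 1 + 2 + 1 + 1 + 0 = 5

5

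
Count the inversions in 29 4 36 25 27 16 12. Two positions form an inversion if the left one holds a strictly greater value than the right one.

For each element, count later entries that are smaller:
29: 5
4: 0
36: 4
25: 2
27: 2
16: 1
12: 0
Sum: 5 + 0 + 4 + 2 + 2 + 1 + 0 = 14

14 inversions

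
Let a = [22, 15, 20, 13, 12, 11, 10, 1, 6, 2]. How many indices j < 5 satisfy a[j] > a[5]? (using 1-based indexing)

4

The element at index 5 is 12.
Elements before it: 22, 15, 20, 13
Those larger than 12: 22, 15, 20, 13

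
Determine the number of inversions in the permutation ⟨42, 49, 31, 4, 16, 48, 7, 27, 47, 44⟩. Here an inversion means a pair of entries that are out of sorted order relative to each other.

For each element, count later entries that are smaller:
42: 5
49: 8
31: 4
4: 0
16: 1
48: 4
7: 0
27: 0
47: 1
44: 0
Sum: 5 + 8 + 4 + 0 + 1 + 4 + 0 + 0 + 1 + 0 = 23

Out-of-order pairs: 23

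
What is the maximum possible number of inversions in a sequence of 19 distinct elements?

A reversed (strictly descending) arrangement makes every pair an inversion, giving C(19, 2) inversions.
C(19, 2) = 19·18/2 = 171

171 inversions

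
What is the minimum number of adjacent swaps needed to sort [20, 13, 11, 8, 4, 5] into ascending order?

14 adjacent swaps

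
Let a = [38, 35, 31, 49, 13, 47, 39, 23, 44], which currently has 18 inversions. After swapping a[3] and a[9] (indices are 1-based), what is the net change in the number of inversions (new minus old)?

+3

Positions 3 and 9 hold 31 and 44; after swapping, the array is [38, 35, 44, 49, 13, 47, 39, 23, 31].
Element-by-element contributions:
38 → 35, 13, 23, 31 → 4
35 → 13, 23, 31 → 3
44 → 13, 39, 23, 31 → 4
49 → 13, 47, 39, 23, 31 → 5
13 → none → 0
47 → 39, 23, 31 → 3
39 → 23, 31 → 2
23 → none → 0
31 → none → 0
Sum: 4 + 3 + 4 + 5 + 0 + 3 + 2 + 0 + 0 = 21
Change: 21 − 18 = +3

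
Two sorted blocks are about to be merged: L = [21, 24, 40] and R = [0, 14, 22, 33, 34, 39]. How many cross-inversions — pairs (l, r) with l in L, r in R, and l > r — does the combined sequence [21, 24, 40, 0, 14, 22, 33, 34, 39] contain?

Count, for every r in R, how many entries of L exceed r:
r = 0: 21, 24, 40 → 3
r = 14: 21, 24, 40 → 3
r = 22: 24, 40 → 2
r = 33: 40 → 1
r = 34: 40 → 1
r = 39: 40 → 1
Cross-inversions: 3 + 3 + 2 + 1 + 1 + 1 = 11

11 split inversions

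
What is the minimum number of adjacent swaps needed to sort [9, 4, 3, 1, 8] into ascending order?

Adjacent swaps: 7

The minimum number of adjacent swaps to sort an array equals its inversion count, since every such swap removes exactly one inversion.
Count inversions — for each element, later elements that are smaller:
9: 4, 3, 1, 8 → 4
4: 3, 1 → 2
3: 1 → 1
1: none → 0
8: none → 0
Total inversions: 4 + 2 + 1 + 0 + 0 = 7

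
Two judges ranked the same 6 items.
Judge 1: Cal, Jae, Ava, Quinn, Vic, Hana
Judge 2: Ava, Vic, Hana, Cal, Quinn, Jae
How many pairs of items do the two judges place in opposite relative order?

Assign each item its position (1..6) in the first ordering, then rewrite the second ordering as that position sequence:
positions: Cal→1, Jae→2, Ava→3, Quinn→4, Vic→5, Hana→6
second ordering as positions: [3, 5, 6, 1, 4, 2]
Discordant pairs = inversions in this position sequence.
3: 1, 2 → 2
5: 1, 4, 2 → 3
6: 1, 4, 2 → 3
1: 0
4: 2 → 1
2: 0
Total: 2 + 3 + 3 + 0 + 1 + 0 = 9

There are 9 discordant pairs.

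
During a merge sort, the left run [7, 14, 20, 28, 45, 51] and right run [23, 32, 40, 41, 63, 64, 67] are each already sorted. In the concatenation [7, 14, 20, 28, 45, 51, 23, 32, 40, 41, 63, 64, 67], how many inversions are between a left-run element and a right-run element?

9

Take each right-half value and tally the left-half values above it:
r = 23: 28, 45, 51 → 3
r = 32: 45, 51 → 2
r = 40: 45, 51 → 2
r = 41: 45, 51 → 2
r = 63: none → 0
r = 64: none → 0
r = 67: none → 0
Cross-inversions: 3 + 2 + 2 + 2 + 0 + 0 + 0 = 9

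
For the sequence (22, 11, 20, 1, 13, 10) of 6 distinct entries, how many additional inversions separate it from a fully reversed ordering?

4 inversions short

Maximum inversions for 6 distinct elements is C(6, 2) = 6·5/2 = 15.
Current inversions — for each element, count later smaller elements:
22: 5
11: 2
20: 3
1: 0
13: 1
10: 0
Current total: 5 + 2 + 3 + 0 + 1 + 0 = 11
Shortfall: 15 − 11 = 4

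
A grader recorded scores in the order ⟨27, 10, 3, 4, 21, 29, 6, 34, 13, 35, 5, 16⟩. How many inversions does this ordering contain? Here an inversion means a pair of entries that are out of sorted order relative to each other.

27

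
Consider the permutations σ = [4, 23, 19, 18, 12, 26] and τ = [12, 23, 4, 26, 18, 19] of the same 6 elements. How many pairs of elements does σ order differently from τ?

Assign each item its position (1..6) in the first ordering, then rewrite the second ordering as that position sequence:
positions: 4→1, 23→2, 19→3, 18→4, 12→5, 26→6
second ordering as positions: [5, 2, 1, 6, 4, 3]
Discordant pairs = inversions in this position sequence.
5: 2, 1, 4, 3 → 4
2: 1 → 1
1: 0
6: 4, 3 → 2
4: 3 → 1
3: 0
Total: 4 + 1 + 0 + 2 + 1 + 0 = 8

8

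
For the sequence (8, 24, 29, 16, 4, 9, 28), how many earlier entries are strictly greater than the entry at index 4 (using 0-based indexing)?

4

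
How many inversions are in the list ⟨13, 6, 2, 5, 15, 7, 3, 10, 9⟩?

17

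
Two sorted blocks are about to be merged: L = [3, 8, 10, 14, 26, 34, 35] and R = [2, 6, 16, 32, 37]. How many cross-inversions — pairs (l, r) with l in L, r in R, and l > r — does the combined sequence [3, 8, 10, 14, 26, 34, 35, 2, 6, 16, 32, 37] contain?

18

For each element r of the right run, count left-run elements greater than r:
r = 2: 3, 8, 10, 14, 26, 34, 35 → 7
r = 6: 8, 10, 14, 26, 34, 35 → 6
r = 16: 26, 34, 35 → 3
r = 32: 34, 35 → 2
r = 37: none → 0
Cross-inversions: 7 + 6 + 3 + 2 + 0 = 18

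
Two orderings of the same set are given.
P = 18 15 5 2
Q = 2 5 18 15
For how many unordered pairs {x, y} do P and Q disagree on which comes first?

Assign each item its position (1..4) in the first ordering, then rewrite the second ordering as that position sequence:
positions: 18→1, 15→2, 5→3, 2→4
second ordering as positions: [4, 3, 1, 2]
Discordant pairs = inversions in this position sequence.
4: 3, 1, 2 → 3
3: 1, 2 → 2
1: 0
2: 0
Total: 3 + 2 + 0 + 0 = 5

5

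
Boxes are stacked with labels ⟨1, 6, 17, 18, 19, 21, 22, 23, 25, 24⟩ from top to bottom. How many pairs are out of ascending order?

Element-by-element contributions:
1 → none → 0
6 → none → 0
17 → none → 0
18 → none → 0
19 → none → 0
21 → none → 0
22 → none → 0
23 → none → 0
25 → 24 → 1
24 → none → 0
Sum: 0 + 0 + 0 + 0 + 0 + 0 + 0 + 0 + 1 + 0 = 1

There is 1 inversion.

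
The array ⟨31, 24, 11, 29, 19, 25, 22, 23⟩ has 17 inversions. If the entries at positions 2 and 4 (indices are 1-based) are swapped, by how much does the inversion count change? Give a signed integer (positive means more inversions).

+1

Positions 2 and 4 hold 24 and 29; after swapping, the array is [31, 29, 11, 24, 19, 25, 22, 23].
Element-by-element contributions:
31 → 29, 11, 24, 19, 25, 22, 23 → 7
29 → 11, 24, 19, 25, 22, 23 → 6
11 → none → 0
24 → 19, 22, 23 → 3
19 → none → 0
25 → 22, 23 → 2
22 → none → 0
23 → none → 0
Sum: 7 + 6 + 0 + 3 + 0 + 2 + 0 + 0 = 18
Change: 18 − 17 = +1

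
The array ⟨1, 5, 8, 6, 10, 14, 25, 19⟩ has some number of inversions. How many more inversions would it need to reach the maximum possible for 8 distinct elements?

Maximum inversions for 8 distinct elements is C(8, 2) = 8·7/2 = 28.
Current inversions — for each element, count later smaller elements:
1: 0
5: 0
8: 1
6: 0
10: 0
14: 0
25: 1
19: 0
Current total: 0 + 0 + 1 + 0 + 0 + 0 + 1 + 0 = 2
Shortfall: 28 − 2 = 26

26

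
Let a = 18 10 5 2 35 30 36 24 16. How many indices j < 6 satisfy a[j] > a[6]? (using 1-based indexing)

The element at index 6 is 30.
Elements before it: 18, 10, 5, 2, 35
Those larger than 30: 35

1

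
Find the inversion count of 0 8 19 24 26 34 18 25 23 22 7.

Count, for each position, how many later elements it exceeds:
0 → none → 0
8 → 7 → 1
19 → 18, 7 → 2
24 → 18, 23, 22, 7 → 4
26 → 18, 25, 23, 22, 7 → 5
34 → 18, 25, 23, 22, 7 → 5
18 → 7 → 1
25 → 23, 22, 7 → 3
23 → 22, 7 → 2
22 → 7 → 1
7 → none → 0
Sum: 0 + 1 + 2 + 4 + 5 + 5 + 1 + 3 + 2 + 1 + 0 = 24

24 out-of-order pairs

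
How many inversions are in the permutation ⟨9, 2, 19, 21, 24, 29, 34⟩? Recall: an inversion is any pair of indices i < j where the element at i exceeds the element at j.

1

Out-of-order index pairs (1-indexed):
(1,2): 9 > 2
That's 1 pair.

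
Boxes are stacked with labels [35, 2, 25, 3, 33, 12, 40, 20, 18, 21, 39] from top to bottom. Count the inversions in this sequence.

22

Count, for each position, how many later elements it exceeds:
35 → 2, 25, 3, 33, 12, 20, 18, 21 → 8
2 → none → 0
25 → 3, 12, 20, 18, 21 → 5
3 → none → 0
33 → 12, 20, 18, 21 → 4
12 → none → 0
40 → 20, 18, 21, 39 → 4
20 → 18 → 1
18 → none → 0
21 → none → 0
39 → none → 0
Sum: 8 + 0 + 5 + 0 + 4 + 0 + 4 + 1 + 0 + 0 + 0 = 22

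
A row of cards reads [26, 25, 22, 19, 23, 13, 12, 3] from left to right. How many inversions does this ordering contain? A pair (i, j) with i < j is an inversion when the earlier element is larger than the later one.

Count, for each position, how many later elements it exceeds:
26: 7
25: 6
22: 4
19: 3
23: 3
13: 2
12: 1
3: 0
Sum: 7 + 6 + 4 + 3 + 3 + 2 + 1 + 0 = 26

There are 26 out-of-order pairs.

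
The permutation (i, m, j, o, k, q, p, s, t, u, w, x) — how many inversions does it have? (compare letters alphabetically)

4

For each element, count later entries that are smaller:
i → none → 0
m → j, k → 2
j → none → 0
o → k → 1
k → none → 0
q → p → 1
p → none → 0
s → none → 0
t → none → 0
u → none → 0
w → none → 0
x → none → 0
Sum: 0 + 2 + 0 + 1 + 0 + 1 + 0 + 0 + 0 + 0 + 0 + 0 = 4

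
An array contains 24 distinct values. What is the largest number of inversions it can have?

The maximum occurs when the array is in strictly decreasing order: every one of the C(24, 2) pairs is inverted.
C(24, 2) = 24·23/2 = 276

Inversions: 276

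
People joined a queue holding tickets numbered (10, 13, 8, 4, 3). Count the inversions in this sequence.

9 inversions

Listing every pair i<j with a[i]>a[j] (using 0-based positions):
(0,2): 10 > 8
(0,3): 10 > 4
(0,4): 10 > 3
(1,2): 13 > 8
(1,3): 13 > 4
(1,4): 13 > 3
(2,3): 8 > 4
(2,4): 8 > 3
(3,4): 4 > 3
That's 9 pairs.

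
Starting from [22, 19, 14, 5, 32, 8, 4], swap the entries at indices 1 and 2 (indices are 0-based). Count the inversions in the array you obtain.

15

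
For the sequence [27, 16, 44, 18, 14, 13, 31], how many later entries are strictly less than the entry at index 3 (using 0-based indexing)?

2

The element at index 3 is 18.
Elements after it: 14, 13, 31
Those smaller than 18: 14, 13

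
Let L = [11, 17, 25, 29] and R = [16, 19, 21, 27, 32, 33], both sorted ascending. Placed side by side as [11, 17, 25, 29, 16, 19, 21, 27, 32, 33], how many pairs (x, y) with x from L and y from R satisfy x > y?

8

Take each right-half value and tally the left-half values above it:
r = 16: 17, 25, 29 → 3
r = 19: 25, 29 → 2
r = 21: 25, 29 → 2
r = 27: 29 → 1
r = 32: none → 0
r = 33: none → 0
Cross-inversions: 3 + 2 + 2 + 1 + 0 + 0 = 8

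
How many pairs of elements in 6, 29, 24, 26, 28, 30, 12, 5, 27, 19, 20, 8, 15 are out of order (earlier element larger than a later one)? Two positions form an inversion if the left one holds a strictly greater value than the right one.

47 inversions

Element-by-element contributions:
6 → 5 → 1
29 → 24, 26, 28, 12, 5, 27, 19, 20, 8, 15 → 10
24 → 12, 5, 19, 20, 8, 15 → 6
26 → 12, 5, 19, 20, 8, 15 → 6
28 → 12, 5, 27, 19, 20, 8, 15 → 7
30 → 12, 5, 27, 19, 20, 8, 15 → 7
12 → 5, 8 → 2
5 → none → 0
27 → 19, 20, 8, 15 → 4
19 → 8, 15 → 2
20 → 8, 15 → 2
8 → none → 0
15 → none → 0
Sum: 1 + 10 + 6 + 6 + 7 + 7 + 2 + 0 + 4 + 2 + 2 + 0 + 0 = 47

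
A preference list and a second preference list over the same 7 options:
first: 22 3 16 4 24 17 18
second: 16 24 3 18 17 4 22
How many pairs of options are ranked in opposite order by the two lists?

12 pairs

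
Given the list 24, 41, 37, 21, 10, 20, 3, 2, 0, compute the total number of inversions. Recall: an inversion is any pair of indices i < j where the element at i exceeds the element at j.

33 inversions

Element-by-element contributions:
24 → 21, 10, 20, 3, 2, 0 → 6
41 → 37, 21, 10, 20, 3, 2, 0 → 7
37 → 21, 10, 20, 3, 2, 0 → 6
21 → 10, 20, 3, 2, 0 → 5
10 → 3, 2, 0 → 3
20 → 3, 2, 0 → 3
3 → 2, 0 → 2
2 → 0 → 1
0 → none → 0
Sum: 6 + 7 + 6 + 5 + 3 + 3 + 2 + 1 + 0 = 33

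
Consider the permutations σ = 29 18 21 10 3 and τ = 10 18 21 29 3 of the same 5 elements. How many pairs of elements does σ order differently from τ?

Discordant pairs: 5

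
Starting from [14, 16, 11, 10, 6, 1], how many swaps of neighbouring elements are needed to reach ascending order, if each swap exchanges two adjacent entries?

14 swaps

Minimum adjacent swaps = number of inversions (each swap of adjacent out-of-order elements removes one inversion and no swap can remove more).
Count inversions — for each element, later elements that are smaller:
14: 11, 10, 6, 1 → 4
16: 11, 10, 6, 1 → 4
11: 10, 6, 1 → 3
10: 6, 1 → 2
6: 1 → 1
1: none → 0
Total inversions: 4 + 4 + 3 + 2 + 1 + 0 = 14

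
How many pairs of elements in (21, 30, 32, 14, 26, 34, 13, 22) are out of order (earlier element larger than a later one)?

15

Sweep left to right; for each value list the smaller values that follow it:
21 → 14, 13 → 2
30 → 14, 26, 13, 22 → 4
32 → 14, 26, 13, 22 → 4
14 → 13 → 1
26 → 13, 22 → 2
34 → 13, 22 → 2
13 → none → 0
22 → none → 0
Sum: 2 + 4 + 4 + 1 + 2 + 2 + 0 + 0 = 15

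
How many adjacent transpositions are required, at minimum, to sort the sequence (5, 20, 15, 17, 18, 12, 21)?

7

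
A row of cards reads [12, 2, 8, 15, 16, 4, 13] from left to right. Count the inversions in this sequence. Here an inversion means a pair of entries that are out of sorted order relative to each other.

8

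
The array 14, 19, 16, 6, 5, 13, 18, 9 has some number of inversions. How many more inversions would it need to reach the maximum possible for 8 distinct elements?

11

Maximum inversions for 8 distinct elements is C(8, 2) = 8·7/2 = 28.
Current inversions — for each element, count later smaller elements:
14: 4
19: 6
16: 4
6: 1
5: 0
13: 1
18: 1
9: 0
Current total: 4 + 6 + 4 + 1 + 0 + 1 + 1 + 0 = 17
Shortfall: 28 − 17 = 11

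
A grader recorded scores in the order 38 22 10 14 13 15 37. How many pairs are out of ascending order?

11

Listing every pair i<j with a[i]>a[j] (using 0-based positions):
(0,1): 38 > 22
(0,2): 38 > 10
(0,3): 38 > 14
(0,4): 38 > 13
(0,5): 38 > 15
(0,6): 38 > 37
(1,2): 22 > 10
(1,3): 22 > 14
(1,4): 22 > 13
(1,5): 22 > 15
(3,4): 14 > 13
That's 11 pairs.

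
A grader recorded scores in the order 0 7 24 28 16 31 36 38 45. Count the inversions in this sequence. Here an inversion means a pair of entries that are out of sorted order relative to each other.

2 out-of-order pairs

Element-by-element contributions:
0: 0
7: 0
24: 1
28: 1
16: 0
31: 0
36: 0
38: 0
45: 0
Sum: 0 + 0 + 1 + 1 + 0 + 0 + 0 + 0 + 0 = 2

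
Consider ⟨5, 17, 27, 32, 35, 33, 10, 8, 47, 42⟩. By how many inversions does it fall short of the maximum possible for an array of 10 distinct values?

32

Maximum inversions for 10 distinct elements is C(10, 2) = 10·9/2 = 45.
Current inversions — for each element, count later smaller elements:
5: 0
17: 2
27: 2
32: 2
35: 3
33: 2
10: 1
8: 0
47: 1
42: 0
Current total: 0 + 2 + 2 + 2 + 3 + 2 + 1 + 0 + 1 + 0 = 13
Shortfall: 45 − 13 = 32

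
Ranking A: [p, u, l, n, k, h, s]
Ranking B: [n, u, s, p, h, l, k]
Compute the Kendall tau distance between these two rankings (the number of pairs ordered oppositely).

Assign each item its position (1..7) in the first ordering, then rewrite the second ordering as that position sequence:
positions: p→1, u→2, l→3, n→4, k→5, h→6, s→7
second ordering as positions: [4, 2, 7, 1, 6, 3, 5]
Discordant pairs = inversions in this position sequence.
4: 2, 1, 3 → 3
2: 1 → 1
7: 1, 6, 3, 5 → 4
1: 0
6: 3, 5 → 2
3: 0
5: 0
Total: 3 + 1 + 4 + 0 + 2 + 0 + 0 = 10

Discordant pairs: 10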